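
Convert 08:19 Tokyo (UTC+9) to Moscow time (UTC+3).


Time difference = UTC+3 - UTC+9 = -6 hours
New hour = (8 -6) mod 24
= 2 mod 24 = 2
Minutes unchanged → 02:19

02:19


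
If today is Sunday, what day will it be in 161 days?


Sunday

Start: Sunday (index 6)
(6 + 161) mod 7
= 167 mod 7
= 6
Index 6 → Sunday


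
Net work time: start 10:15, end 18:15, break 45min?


7h 15m (435 minutes)

Total time = (18×60+15) - (10×60+15)
= 1095 - 615 = 480 min
Minus break: 480 - 45 = 435 min
= 7h 15m


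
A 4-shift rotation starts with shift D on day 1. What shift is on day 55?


Shift B

Shifts: A, B, C, D
Start: D (index 3)
Day 55: (3 + 55 - 1) mod 4
= 57 mod 4
= 1
Index 1 → shift B


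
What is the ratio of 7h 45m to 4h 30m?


31:18 (1.72)

Duration 1: 465 minutes
Duration 2: 270 minutes
Ratio = 465:270
GCD = 15
Simplified = 31:18
As a decimal: 31/18 ≈ 1.72


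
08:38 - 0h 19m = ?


Start: 518 minutes from midnight
Subtract: 19 minutes
Remaining: 518 - 19 = 499
Hours: 8, Minutes: 19

08:19


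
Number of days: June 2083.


Month: June (month 6)
June has 30 days

30 days


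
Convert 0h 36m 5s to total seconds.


Hours: 0 × 3600 = 0
Minutes: 36 × 60 = 2160
Seconds: 5
Total = 0 + 2160 + 5 = 2165

2165 seconds


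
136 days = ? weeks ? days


Weeks: 136 ÷ 7 = 19 remainder 3

19 weeks 3 days


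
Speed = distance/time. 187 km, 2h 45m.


Distance: 187 km
Time: 2h 45m = 165 min = 165/60 = 11/4 hours
Speed = 187 ÷ (11/4) = 187 × 4 / 11 = 748/11 = 68.0 km/h

68.0 km/h


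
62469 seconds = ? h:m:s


17h 21m 9s

Hours: 62469 ÷ 3600 = 17 remainder 1269
Minutes: 1269 ÷ 60 = 21 remainder 9
Seconds: 9


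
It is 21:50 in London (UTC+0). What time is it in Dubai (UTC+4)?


Time difference = UTC+4 - UTC+0 = +4 hours
New hour = (21 + 4) mod 24
= 25 mod 24 = 1
Minutes unchanged → 01:50; 25 ≥ 24 → next day

01:50 (next day)


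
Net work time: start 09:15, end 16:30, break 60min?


6h 15m (375 minutes)

Total time = (16×60+30) - (9×60+15)
= 990 - 555 = 435 min
Minus break: 435 - 60 = 375 min
= 6h 15m


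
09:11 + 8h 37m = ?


Start: 551 minutes from midnight
Add: 517 minutes
Total: 1068 minutes
Hours: 1068 ÷ 60 = 17 remainder 48

17:48


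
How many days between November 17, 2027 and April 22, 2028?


From November 17, 2027 to April 22, 2028
Rest of November 2027: 30 - 17 = 13
Full months: December 31, January 31, February 2028 29, March 31
Days into April 2028: 22
Total = 13 + 31 + 31 + 29 + 31 + 22 = 157 days

157 days


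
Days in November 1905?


Month: November (month 11)
November has 30 days

30 days


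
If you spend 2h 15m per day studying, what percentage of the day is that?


Time: 135 minutes
Day: 1440 minutes
Percentage = (135/1440) × 100 ≈ 9.4%

9.4%


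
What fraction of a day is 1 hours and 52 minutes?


0.0778 (7.78%)

Total minutes: 1×60 + 52 = 112
Day = 24×60 = 1440 minutes
Fraction = 112/1440 ≈ 0.0778
As a percentage: 112/1440 × 100 ≈ 7.78%


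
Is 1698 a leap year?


Rules: divisible by 4 AND (not by 100 OR by 400)
1698 ÷ 4 = 424 remainder 2 → not divisible by 4
Not divisible by 4 → not a leap year

No


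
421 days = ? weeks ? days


Weeks: 421 ÷ 7 = 60 remainder 1

60 weeks 1 days


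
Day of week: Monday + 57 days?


Tuesday

Start: Monday (index 0)
(0 + 57) mod 7
= 57 mod 7
= 1
Index 1 → Tuesday


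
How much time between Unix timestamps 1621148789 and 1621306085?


Difference = 1621306085 - 1621148789 = 157296 seconds
In hours: 157296 / 3600 ≈ 43.7
In days: 157296 / 86400 ≈ 1.82

157296 seconds (43.7 hours / 1.82 days)


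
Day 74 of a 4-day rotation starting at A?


Shift B

Shifts: A, B, C, D
Start: A (index 0)
Day 74: (0 + 74 - 1) mod 4
= 73 mod 4
= 1
Index 1 → shift B


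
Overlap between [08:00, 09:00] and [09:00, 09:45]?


0 minutes

Meeting A: 480-540 (in minutes from midnight)
Meeting B: 540-585
Overlap start = max(480, 540) = 540
Overlap end = min(540, 585) = 540
Overlap = max(0, 540 - 540) = 0 min


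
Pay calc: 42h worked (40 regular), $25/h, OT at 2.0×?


$1100.00

Regular: 40h × $25 = $1000.00
Overtime: 42 - 40 = 2h
OT pay: 2h × $25 × 2.0 = $100.00
Total = $1000.00 + $100.00 = $1100.00


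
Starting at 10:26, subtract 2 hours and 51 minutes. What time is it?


Start: 626 minutes from midnight
Subtract: 171 minutes
Remaining: 626 - 171 = 455
Hours: 7, Minutes: 35

07:35


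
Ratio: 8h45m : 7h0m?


5:4 (1.25)

Duration 1: 525 minutes
Duration 2: 420 minutes
Ratio = 525:420
GCD = 105
Simplified = 5:4
As a decimal: 5/4 = 1.25


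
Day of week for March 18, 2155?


Zeller's congruence:
q=18, m=3, k=55, j=21
h = (18 + ⌊13×4/5⌋ + 55 + ⌊55/4⌋ + ⌊21/4⌋ - 2×21) mod 7
= (18 + 10 + 55 + 13 + 5 - 42) mod 7
= 59 mod 7 = 3
h=3 → Tuesday

Tuesday


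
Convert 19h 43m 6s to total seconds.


70986 seconds

Hours: 19 × 3600 = 68400
Minutes: 43 × 60 = 2580
Seconds: 6
Total = 68400 + 2580 + 6 = 70986


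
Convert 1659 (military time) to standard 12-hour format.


Hour: 16
16 - 12 = 4 → PM

4:59 PM


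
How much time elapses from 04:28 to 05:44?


End time in minutes: 5×60 + 44 = 344
Start time in minutes: 4×60 + 28 = 268
Difference = 344 - 268 = 76 minutes
= 1 hours 16 minutes

1h 16m


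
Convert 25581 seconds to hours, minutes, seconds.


7h 6m 21s

Hours: 25581 ÷ 3600 = 7 remainder 381
Minutes: 381 ÷ 60 = 6 remainder 21
Seconds: 21


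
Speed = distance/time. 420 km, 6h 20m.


Distance: 420 km
Time: 6h 20m = 380 min = 380/60 = 19/3 hours
Speed = 420 ÷ (19/3) = 420 × 3 / 19 = 1260/19 ≈ 66.3 km/h

66.3 km/h


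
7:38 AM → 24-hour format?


Input: 7:38 AM
AM hour stays: 7

07:38


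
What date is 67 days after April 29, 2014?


Start: April 29, 2014
Add 67 days
April 29 → May 1: 30 - 29 + 1 = 2 days (67 - 2 = 65 left)
May 1 → June 1: 31 - 1 + 1 = 31 days (65 - 31 = 34 left)
June 1 → July 1: 30 - 1 + 1 = 30 days (34 - 30 = 4 left)
July 1 + 4 = July 5, 2014

July 5, 2014


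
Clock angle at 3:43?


146.5°

Hour hand = 3×30 + 43×0.5 = 111.5°
Minute hand = 43×6 = 258°
Difference = |111.5 - 258| = 146.5°


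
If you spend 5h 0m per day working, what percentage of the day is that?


Time: 300 minutes
Day: 1440 minutes
Percentage = (300/1440) × 100 ≈ 20.8%

20.8%


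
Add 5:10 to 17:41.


22:51

Start: 1061 minutes from midnight
Add: 310 minutes
Total: 1371 minutes
Hours: 1371 ÷ 60 = 22 remainder 51


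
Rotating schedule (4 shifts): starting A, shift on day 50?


Shifts: A, B, C, D
Start: A (index 0)
Day 50: (0 + 50 - 1) mod 4
= 49 mod 4
= 1
Index 1 → shift B

Shift B


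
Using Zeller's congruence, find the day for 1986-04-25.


Zeller's congruence:
q=25, m=4, k=86, j=19
h = (25 + ⌊13×5/5⌋ + 86 + ⌊86/4⌋ + ⌊19/4⌋ - 2×19) mod 7
= (25 + 13 + 86 + 21 + 4 - 38) mod 7
= 111 mod 7 = 6
h=6 → Friday

Friday


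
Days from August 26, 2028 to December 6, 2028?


102 days

From August 26, 2028 to December 6, 2028
Rest of August 2028: 31 - 26 = 5
Full months: September 30, October 31, November 30
Days into December 2028: 6
Total = 5 + 30 + 31 + 30 + 6 = 102 days


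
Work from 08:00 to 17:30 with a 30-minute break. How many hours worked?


9h 0m (540 minutes)

Total time = (17×60+30) - (8×60+0)
= 1050 - 480 = 570 min
Minus break: 570 - 30 = 540 min
= 9h 0m


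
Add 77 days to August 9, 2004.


October 25, 2004

Start: August 9, 2004
Add 77 days
August 9 → September 1: 31 - 9 + 1 = 23 days (77 - 23 = 54 left)
September 1 → October 1: 30 - 1 + 1 = 30 days (54 - 30 = 24 left)
October 1 + 24 = October 25, 2004


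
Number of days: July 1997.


31 days

Month: July (month 7)
July has 31 days


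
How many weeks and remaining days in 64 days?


Weeks: 64 ÷ 7 = 9 remainder 1

9 weeks 1 days


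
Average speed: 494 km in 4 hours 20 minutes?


114.0 km/h

Distance: 494 km
Time: 4h 20m = 260 min = 260/60 = 13/3 hours
Speed = 494 ÷ (13/3) = 494 × 3 / 13 = 1482/13 = 114.0 km/h


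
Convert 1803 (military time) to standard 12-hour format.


6:03 PM

Hour: 18
18 - 12 = 6 → PM


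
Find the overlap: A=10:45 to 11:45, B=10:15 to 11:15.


30 minutes

Meeting A: 645-705 (in minutes from midnight)
Meeting B: 615-675
Overlap start = max(645, 615) = 645
Overlap end = min(705, 675) = 675
Overlap = max(0, 675 - 645) = 30 min


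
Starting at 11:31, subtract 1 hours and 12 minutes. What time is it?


10:19

Start: 691 minutes from midnight
Subtract: 72 minutes
Remaining: 691 - 72 = 619
Hours: 10, Minutes: 19


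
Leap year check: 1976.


Rules: divisible by 4 AND (not by 100 OR by 400)
1976 ÷ 4 = 494 exactly → divisible by 4
1976 ÷ 100 = 19 remainder 76 → not divisible by 100
Divisible by 4 but not by 100 → leap year

Yes


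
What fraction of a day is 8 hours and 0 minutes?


0.3333 (33.33%)

Total minutes: 8×60 + 0 = 480
Day = 24×60 = 1440 minutes
Fraction = 480/1440 ≈ 0.3333
As a percentage: 480/1440 × 100 ≈ 33.33%


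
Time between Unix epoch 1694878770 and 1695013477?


134707 seconds (37.4 hours / 1.56 days)

Difference = 1695013477 - 1694878770 = 134707 seconds
In hours: 134707 / 3600 ≈ 37.4
In days: 134707 / 86400 ≈ 1.56


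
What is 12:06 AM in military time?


Input: 12:06 AM
12 AM → 00 (midnight)

00:06


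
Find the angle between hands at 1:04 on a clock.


Hour hand = 1×30 + 4×0.5 = 32.0°
Minute hand = 4×6 = 24°
Difference = |32.0 - 24| = 8.0°

8.0°


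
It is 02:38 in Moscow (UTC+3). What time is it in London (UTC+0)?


23:38 (previous day)

Time difference = UTC+0 - UTC+3 = -3 hours
New hour = (2 -3) mod 24
= -1 mod 24 = 23
Minutes unchanged → 23:38; -1 < 0 → previous day


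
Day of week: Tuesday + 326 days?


Start: Tuesday (index 1)
(1 + 326) mod 7
= 327 mod 7
= 5
Index 5 → Saturday

Saturday


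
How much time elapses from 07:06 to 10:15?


3h 9m

End time in minutes: 10×60 + 15 = 615
Start time in minutes: 7×60 + 6 = 426
Difference = 615 - 426 = 189 minutes
= 3 hours 9 minutes


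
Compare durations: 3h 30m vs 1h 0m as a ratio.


Duration 1: 210 minutes
Duration 2: 60 minutes
Ratio = 210:60
GCD = 30
Simplified = 7:2
As a decimal: 7/2 = 3.50

7:2 (3.50)


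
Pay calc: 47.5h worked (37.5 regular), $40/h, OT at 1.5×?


Regular: 37.5h × $40 = $1500.00
Overtime: 47.5 - 37.5 = 10.0h
OT pay: 10.0h × $40 × 1.5 = $600.00
Total = $1500.00 + $600.00 = $2100.00

$2100.00


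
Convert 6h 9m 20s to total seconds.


22160 seconds

Hours: 6 × 3600 = 21600
Minutes: 9 × 60 = 540
Seconds: 20
Total = 21600 + 540 + 20 = 22160


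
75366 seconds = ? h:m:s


20h 56m 6s

Hours: 75366 ÷ 3600 = 20 remainder 3366
Minutes: 3366 ÷ 60 = 56 remainder 6
Seconds: 6


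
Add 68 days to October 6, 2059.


December 13, 2059

Start: October 6, 2059
Add 68 days
October 6 → November 1: 31 - 6 + 1 = 26 days (68 - 26 = 42 left)
November 1 → December 1: 30 - 1 + 1 = 30 days (42 - 30 = 12 left)
December 1 + 12 = December 13, 2059


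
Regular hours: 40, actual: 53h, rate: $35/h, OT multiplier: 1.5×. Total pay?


$2082.50

Regular: 40h × $35 = $1400.00
Overtime: 53 - 40 = 13h
OT pay: 13h × $35 × 1.5 = $682.50
Total = $1400.00 + $682.50 = $2082.50


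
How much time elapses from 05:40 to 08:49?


End time in minutes: 8×60 + 49 = 529
Start time in minutes: 5×60 + 40 = 340
Difference = 529 - 340 = 189 minutes
= 3 hours 9 minutes

3h 9m


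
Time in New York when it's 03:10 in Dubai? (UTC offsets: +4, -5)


Time difference = UTC-5 - UTC+4 = -9 hours
New hour = (3 -9) mod 24
= -6 mod 24 = 18
Minutes unchanged → 18:10; -6 < 0 → previous day

18:10 (previous day)


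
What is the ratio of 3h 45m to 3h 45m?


Duration 1: 225 minutes
Duration 2: 225 minutes
Ratio = 225:225
GCD = 225
Simplified = 1:1
As a decimal: 1/1 = 1.00

1:1 (1.00)


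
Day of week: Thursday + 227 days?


Sunday

Start: Thursday (index 3)
(3 + 227) mod 7
= 230 mod 7
= 6
Index 6 → Sunday


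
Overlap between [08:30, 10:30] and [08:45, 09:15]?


Meeting A: 510-630 (in minutes from midnight)
Meeting B: 525-555
Overlap start = max(510, 525) = 525
Overlap end = min(630, 555) = 555
Overlap = max(0, 555 - 525) = 30 min

30 minutes


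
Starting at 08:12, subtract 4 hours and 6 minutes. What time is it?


Start: 492 minutes from midnight
Subtract: 246 minutes
Remaining: 492 - 246 = 246
Hours: 4, Minutes: 6

04:06


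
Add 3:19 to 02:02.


05:21

Start: 122 minutes from midnight
Add: 199 minutes
Total: 321 minutes
Hours: 321 ÷ 60 = 5 remainder 21


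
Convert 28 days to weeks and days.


Weeks: 28 ÷ 7 = 4 remainder 0

4 weeks 0 days


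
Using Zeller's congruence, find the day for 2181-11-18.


Zeller's congruence:
q=18, m=11, k=81, j=21
h = (18 + ⌊13×12/5⌋ + 81 + ⌊81/4⌋ + ⌊21/4⌋ - 2×21) mod 7
= (18 + 31 + 81 + 20 + 5 - 42) mod 7
= 113 mod 7 = 1
h=1 → Sunday

Sunday


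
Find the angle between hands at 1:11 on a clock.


Hour hand = 1×30 + 11×0.5 = 35.5°
Minute hand = 11×6 = 66°
Difference = |35.5 - 66| = 30.5°

30.5°


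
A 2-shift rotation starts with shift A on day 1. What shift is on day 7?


Shift A

Shifts: A, B
Start: A (index 0)
Day 7: (0 + 7 - 1) mod 2
= 6 mod 2
= 0
Index 0 → shift A


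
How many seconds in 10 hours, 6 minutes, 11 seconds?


36371 seconds

Hours: 10 × 3600 = 36000
Minutes: 6 × 60 = 360
Seconds: 11
Total = 36000 + 360 + 11 = 36371


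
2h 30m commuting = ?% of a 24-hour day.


Time: 150 minutes
Day: 1440 minutes
Percentage = (150/1440) × 100 ≈ 10.4%

10.4%


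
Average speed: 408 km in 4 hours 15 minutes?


96.0 km/h

Distance: 408 km
Time: 4h 15m = 255 min = 255/60 = 17/4 hours
Speed = 408 ÷ (17/4) = 408 × 4 / 17 = 1632/17 = 96.0 km/h


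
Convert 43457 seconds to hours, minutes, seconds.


12h 4m 17s

Hours: 43457 ÷ 3600 = 12 remainder 257
Minutes: 257 ÷ 60 = 4 remainder 17
Seconds: 17


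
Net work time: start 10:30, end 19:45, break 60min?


8h 15m (495 minutes)

Total time = (19×60+45) - (10×60+30)
= 1185 - 630 = 555 min
Minus break: 555 - 60 = 495 min
= 8h 15m


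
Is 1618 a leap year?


Rules: divisible by 4 AND (not by 100 OR by 400)
1618 ÷ 4 = 404 remainder 2 → not divisible by 4
Not divisible by 4 → not a leap year

No


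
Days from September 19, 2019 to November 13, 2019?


55 days

From September 19, 2019 to November 13, 2019
Rest of September 2019: 30 - 19 = 11
Full months: October 31
Days into November 2019: 13
Total = 11 + 31 + 13 = 55 days


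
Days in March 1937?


31 days

Month: March (month 3)
March has 31 days


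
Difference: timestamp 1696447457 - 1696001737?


445720 seconds (123.8 hours / 5.16 days)

Difference = 1696447457 - 1696001737 = 445720 seconds
In hours: 445720 / 3600 ≈ 123.8
In days: 445720 / 86400 ≈ 5.16


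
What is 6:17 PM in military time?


18:17

Input: 6:17 PM
PM: 6 + 12 = 18


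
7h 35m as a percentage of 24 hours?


0.3160 (31.60%)

Total minutes: 7×60 + 35 = 455
Day = 24×60 = 1440 minutes
Fraction = 455/1440 ≈ 0.3160
As a percentage: 455/1440 × 100 ≈ 31.60%


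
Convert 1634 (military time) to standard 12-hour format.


4:34 PM

Hour: 16
16 - 12 = 4 → PM


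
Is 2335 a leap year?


No

Rules: divisible by 4 AND (not by 100 OR by 400)
2335 ÷ 4 = 583 remainder 3 → not divisible by 4
Not divisible by 4 → not a leap year


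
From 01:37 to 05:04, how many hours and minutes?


3h 27m

End time in minutes: 5×60 + 4 = 304
Start time in minutes: 1×60 + 37 = 97
Difference = 304 - 97 = 207 minutes
= 3 hours 27 minutes


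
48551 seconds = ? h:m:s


13h 29m 11s

Hours: 48551 ÷ 3600 = 13 remainder 1751
Minutes: 1751 ÷ 60 = 29 remainder 11
Seconds: 11


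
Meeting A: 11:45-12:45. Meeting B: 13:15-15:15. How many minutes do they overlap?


Meeting A: 705-765 (in minutes from midnight)
Meeting B: 795-915
Overlap start = max(705, 795) = 795
Overlap end = min(765, 915) = 765
Overlap = max(0, 765 - 795) = 0 min

0 minutes


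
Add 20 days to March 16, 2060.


Start: March 16, 2060
Add 20 days
March 16 → April 1: 31 - 16 + 1 = 16 days (20 - 16 = 4 left)
April 1 + 4 = April 5, 2060

April 5, 2060


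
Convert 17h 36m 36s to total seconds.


63396 seconds

Hours: 17 × 3600 = 61200
Minutes: 36 × 60 = 2160
Seconds: 36
Total = 61200 + 2160 + 36 = 63396


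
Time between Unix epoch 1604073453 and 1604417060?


343607 seconds (95.4 hours / 3.98 days)

Difference = 1604417060 - 1604073453 = 343607 seconds
In hours: 343607 / 3600 ≈ 95.4
In days: 343607 / 86400 ≈ 3.98


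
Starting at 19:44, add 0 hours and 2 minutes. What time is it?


19:46

Start: 1184 minutes from midnight
Add: 2 minutes
Total: 1186 minutes
Hours: 1186 ÷ 60 = 19 remainder 46


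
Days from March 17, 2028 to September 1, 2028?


168 days

From March 17, 2028 to September 1, 2028
Rest of March 2028: 31 - 17 = 14
Full months: April 30, May 31, June 30, July 31, August 31
Days into September 2028: 1
Total = 14 + 30 + 31 + 30 + 31 + 31 + 1 = 168 days


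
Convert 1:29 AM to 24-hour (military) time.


Input: 1:29 AM
AM hour stays: 1

01:29


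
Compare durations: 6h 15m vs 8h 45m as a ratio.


Duration 1: 375 minutes
Duration 2: 525 minutes
Ratio = 375:525
GCD = 75
Simplified = 5:7
As a decimal: 5/7 ≈ 0.71

5:7 (0.71)


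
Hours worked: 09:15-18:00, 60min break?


7h 45m (465 minutes)

Total time = (18×60+0) - (9×60+15)
= 1080 - 555 = 525 min
Minus break: 525 - 60 = 465 min
= 7h 45m


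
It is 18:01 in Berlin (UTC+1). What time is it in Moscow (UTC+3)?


20:01

Time difference = UTC+3 - UTC+1 = +2 hours
New hour = (18 + 2) mod 24
= 20 mod 24 = 20
Minutes unchanged → 20:01


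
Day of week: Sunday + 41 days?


Start: Sunday (index 6)
(6 + 41) mod 7
= 47 mod 7
= 5
Index 5 → Saturday

Saturday


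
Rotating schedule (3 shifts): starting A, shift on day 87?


Shifts: A, B, C
Start: A (index 0)
Day 87: (0 + 87 - 1) mod 3
= 86 mod 3
= 2
Index 2 → shift C

Shift C


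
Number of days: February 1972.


29 days

Month: February (month 2)
February: 28 or 29 (leap year)
1972 leap year? Yes


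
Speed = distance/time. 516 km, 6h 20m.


81.5 km/h

Distance: 516 km
Time: 6h 20m = 380 min = 380/60 = 19/3 hours
Speed = 516 ÷ (19/3) = 516 × 3 / 19 = 1548/19 ≈ 81.5 km/h


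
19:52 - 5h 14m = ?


Start: 1192 minutes from midnight
Subtract: 314 minutes
Remaining: 1192 - 314 = 878
Hours: 14, Minutes: 38

14:38


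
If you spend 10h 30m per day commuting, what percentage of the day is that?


Time: 630 minutes
Day: 1440 minutes
Percentage = (630/1440) × 100 ≈ 43.8%

43.8%


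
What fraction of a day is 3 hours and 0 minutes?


Total minutes: 3×60 + 0 = 180
Day = 24×60 = 1440 minutes
Fraction = 180/1440 = 0.1250
As a percentage: 180/1440 × 100 = 12.50%

0.1250 (12.50%)


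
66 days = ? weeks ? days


Weeks: 66 ÷ 7 = 9 remainder 3

9 weeks 3 days


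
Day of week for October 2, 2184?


Zeller's congruence:
q=2, m=10, k=84, j=21
h = (2 + ⌊13×11/5⌋ + 84 + ⌊84/4⌋ + ⌊21/4⌋ - 2×21) mod 7
= (2 + 28 + 84 + 21 + 5 - 42) mod 7
= 98 mod 7 = 0
h=0 → Saturday

Saturday


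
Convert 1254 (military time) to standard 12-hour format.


12:54 PM

Hour: 12
12 → 12 PM (noon)


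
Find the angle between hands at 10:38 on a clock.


91.0°

Hour hand = 10×30 + 38×0.5 = 319.0°
Minute hand = 38×6 = 228°
Difference = |319.0 - 228| = 91.0°


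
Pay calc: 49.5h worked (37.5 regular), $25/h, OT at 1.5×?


Regular: 37.5h × $25 = $937.50
Overtime: 49.5 - 37.5 = 12.0h
OT pay: 12.0h × $25 × 1.5 = $450.00
Total = $937.50 + $450.00 = $1387.50

$1387.50


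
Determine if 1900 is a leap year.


No

Rules: divisible by 4 AND (not by 100 OR by 400)
1900 ÷ 4 = 475 exactly → divisible by 4
1900 ÷ 100 = 19 exactly → divisible by 100
1900 ÷ 400 = 4 remainder 300 → not divisible by 400
Divisible by 100 but not by 400 → not a leap year


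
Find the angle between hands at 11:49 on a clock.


Hour hand = 11×30 + 49×0.5 = 354.5°
Minute hand = 49×6 = 294°
Difference = |354.5 - 294| = 60.5°

60.5°


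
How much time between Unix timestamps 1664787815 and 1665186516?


398701 seconds (110.8 hours / 4.61 days)

Difference = 1665186516 - 1664787815 = 398701 seconds
In hours: 398701 / 3600 ≈ 110.8
In days: 398701 / 86400 ≈ 4.61


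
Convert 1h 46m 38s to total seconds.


6398 seconds

Hours: 1 × 3600 = 3600
Minutes: 46 × 60 = 2760
Seconds: 38
Total = 3600 + 2760 + 38 = 6398


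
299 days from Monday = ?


Saturday

Start: Monday (index 0)
(0 + 299) mod 7
= 299 mod 7
= 5
Index 5 → Saturday


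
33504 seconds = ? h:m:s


9h 18m 24s

Hours: 33504 ÷ 3600 = 9 remainder 1104
Minutes: 1104 ÷ 60 = 18 remainder 24
Seconds: 24


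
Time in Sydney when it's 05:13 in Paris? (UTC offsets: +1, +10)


14:13

Time difference = UTC+10 - UTC+1 = +9 hours
New hour = (5 + 9) mod 24
= 14 mod 24 = 14
Minutes unchanged → 14:13


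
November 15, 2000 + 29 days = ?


Start: November 15, 2000
Add 29 days
November 15 → December 1: 30 - 15 + 1 = 16 days (29 - 16 = 13 left)
December 1 + 13 = December 14, 2000

December 14, 2000


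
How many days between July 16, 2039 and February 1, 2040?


200 days

From July 16, 2039 to February 1, 2040
Rest of July 2039: 31 - 16 = 15
Full months: August 31, September 30, October 31, November 30, December 31, January 31
Days into February 2040: 1
Total = 15 + 31 + 30 + 31 + 30 + 31 + 31 + 1 = 200 days


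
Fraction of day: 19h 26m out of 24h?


0.8097 (80.97%)

Total minutes: 19×60 + 26 = 1166
Day = 24×60 = 1440 minutes
Fraction = 1166/1440 ≈ 0.8097
As a percentage: 1166/1440 × 100 ≈ 80.97%


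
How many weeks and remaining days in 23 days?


3 weeks 2 days

Weeks: 23 ÷ 7 = 3 remainder 2


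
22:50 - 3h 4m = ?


19:46

Start: 1370 minutes from midnight
Subtract: 184 minutes
Remaining: 1370 - 184 = 1186
Hours: 19, Minutes: 46


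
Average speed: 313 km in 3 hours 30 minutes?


Distance: 313 km
Time: 3h 30m = 210 min = 210/60 = 7/2 hours
Speed = 313 ÷ (7/2) = 313 × 2 / 7 = 626/7 ≈ 89.4 km/h

89.4 km/h


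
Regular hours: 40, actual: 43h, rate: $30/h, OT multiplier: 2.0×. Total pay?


Regular: 40h × $30 = $1200.00
Overtime: 43 - 40 = 3h
OT pay: 3h × $30 × 2.0 = $180.00
Total = $1200.00 + $180.00 = $1380.00

$1380.00


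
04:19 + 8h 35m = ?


12:54

Start: 259 minutes from midnight
Add: 515 minutes
Total: 774 minutes
Hours: 774 ÷ 60 = 12 remainder 54


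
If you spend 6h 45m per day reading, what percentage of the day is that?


Time: 405 minutes
Day: 1440 minutes
Percentage = (405/1440) × 100 ≈ 28.1%

28.1%


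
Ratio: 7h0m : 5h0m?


Duration 1: 420 minutes
Duration 2: 300 minutes
Ratio = 420:300
GCD = 60
Simplified = 7:5
As a decimal: 7/5 = 1.40

7:5 (1.40)


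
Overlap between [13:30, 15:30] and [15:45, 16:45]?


0 minutes

Meeting A: 810-930 (in minutes from midnight)
Meeting B: 945-1005
Overlap start = max(810, 945) = 945
Overlap end = min(930, 1005) = 930
Overlap = max(0, 930 - 945) = 0 min


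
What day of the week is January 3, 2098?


Zeller's congruence:
q=3, m=13, k=97, j=20
h = (3 + ⌊13×14/5⌋ + 97 + ⌊97/4⌋ + ⌊20/4⌋ - 2×20) mod 7
= (3 + 36 + 97 + 24 + 5 - 40) mod 7
= 125 mod 7 = 6
h=6 → Friday

Friday


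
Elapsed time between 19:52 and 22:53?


3h 1m

End time in minutes: 22×60 + 53 = 1373
Start time in minutes: 19×60 + 52 = 1192
Difference = 1373 - 1192 = 181 minutes
= 3 hours 1 minutes


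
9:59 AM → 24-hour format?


Input: 9:59 AM
AM hour stays: 9

09:59


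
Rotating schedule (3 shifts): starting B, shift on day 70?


Shift B

Shifts: A, B, C
Start: B (index 1)
Day 70: (1 + 70 - 1) mod 3
= 70 mod 3
= 1
Index 1 → shift B


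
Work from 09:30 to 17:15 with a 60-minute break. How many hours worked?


6h 45m (405 minutes)

Total time = (17×60+15) - (9×60+30)
= 1035 - 570 = 465 min
Minus break: 465 - 60 = 405 min
= 6h 45m


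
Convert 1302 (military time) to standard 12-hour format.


Hour: 13
13 - 12 = 1 → PM

1:02 PM


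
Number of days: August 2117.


Month: August (month 8)
August has 31 days

31 days


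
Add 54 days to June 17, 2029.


August 10, 2029

Start: June 17, 2029
Add 54 days
June 17 → July 1: 30 - 17 + 1 = 14 days (54 - 14 = 40 left)
July 1 → August 1: 31 - 1 + 1 = 31 days (40 - 31 = 9 left)
August 1 + 9 = August 10, 2029


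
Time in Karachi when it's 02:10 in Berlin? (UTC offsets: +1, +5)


Time difference = UTC+5 - UTC+1 = +4 hours
New hour = (2 + 4) mod 24
= 6 mod 24 = 6
Minutes unchanged → 06:10

06:10


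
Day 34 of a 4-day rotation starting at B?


Shifts: A, B, C, D
Start: B (index 1)
Day 34: (1 + 34 - 1) mod 4
= 34 mod 4
= 2
Index 2 → shift C

Shift C


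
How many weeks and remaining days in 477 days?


68 weeks 1 days

Weeks: 477 ÷ 7 = 68 remainder 1


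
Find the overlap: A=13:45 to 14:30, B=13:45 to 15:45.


Meeting A: 825-870 (in minutes from midnight)
Meeting B: 825-945
Overlap start = max(825, 825) = 825
Overlap end = min(870, 945) = 870
Overlap = max(0, 870 - 825) = 45 min

45 minutes


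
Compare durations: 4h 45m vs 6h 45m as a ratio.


19:27 (0.70)

Duration 1: 285 minutes
Duration 2: 405 minutes
Ratio = 285:405
GCD = 15
Simplified = 19:27
As a decimal: 19/27 ≈ 0.70


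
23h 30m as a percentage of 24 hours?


Total minutes: 23×60 + 30 = 1410
Day = 24×60 = 1440 minutes
Fraction = 1410/1440 ≈ 0.9792
As a percentage: 1410/1440 × 100 ≈ 97.92%

0.9792 (97.92%)


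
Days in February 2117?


28 days

Month: February (month 2)
February: 28 or 29 (leap year)
2117 leap year? No


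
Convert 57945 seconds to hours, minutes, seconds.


Hours: 57945 ÷ 3600 = 16 remainder 345
Minutes: 345 ÷ 60 = 5 remainder 45
Seconds: 45

16h 5m 45s


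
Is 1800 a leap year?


Rules: divisible by 4 AND (not by 100 OR by 400)
1800 ÷ 4 = 450 exactly → divisible by 4
1800 ÷ 100 = 18 exactly → divisible by 100
1800 ÷ 400 = 4 remainder 200 → not divisible by 400
Divisible by 100 but not by 400 → not a leap year

No


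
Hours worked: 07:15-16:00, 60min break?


Total time = (16×60+0) - (7×60+15)
= 960 - 435 = 525 min
Minus break: 525 - 60 = 465 min
= 7h 45m

7h 45m (465 minutes)


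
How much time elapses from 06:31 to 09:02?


End time in minutes: 9×60 + 2 = 542
Start time in minutes: 6×60 + 31 = 391
Difference = 542 - 391 = 151 minutes
= 2 hours 31 minutes

2h 31m


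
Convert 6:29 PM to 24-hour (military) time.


18:29

Input: 6:29 PM
PM: 6 + 12 = 18


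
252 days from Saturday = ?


Start: Saturday (index 5)
(5 + 252) mod 7
= 257 mod 7
= 5
Index 5 → Saturday

Saturday


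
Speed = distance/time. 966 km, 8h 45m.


110.4 km/h

Distance: 966 km
Time: 8h 45m = 525 min = 525/60 = 35/4 hours
Speed = 966 ÷ (35/4) = 966 × 4 / 35 = 3864/35 = 110.4 km/h


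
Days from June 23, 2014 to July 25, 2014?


32 days

From June 23, 2014 to July 25, 2014
Rest of June 2014: 30 - 23 = 7
Days into July 2014: 25
Total = 7 + 25 = 32 days


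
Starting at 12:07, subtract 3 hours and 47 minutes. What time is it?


Start: 727 minutes from midnight
Subtract: 227 minutes
Remaining: 727 - 227 = 500
Hours: 8, Minutes: 20

08:20


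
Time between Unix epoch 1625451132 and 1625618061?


Difference = 1625618061 - 1625451132 = 166929 seconds
In hours: 166929 / 3600 ≈ 46.4
In days: 166929 / 86400 ≈ 1.93

166929 seconds (46.4 hours / 1.93 days)


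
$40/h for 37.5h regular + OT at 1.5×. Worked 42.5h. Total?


Regular: 37.5h × $40 = $1500.00
Overtime: 42.5 - 37.5 = 5.0h
OT pay: 5.0h × $40 × 1.5 = $300.00
Total = $1500.00 + $300.00 = $1800.00

$1800.00


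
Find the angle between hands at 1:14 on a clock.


Hour hand = 1×30 + 14×0.5 = 37.0°
Minute hand = 14×6 = 84°
Difference = |37.0 - 84| = 47.0°

47.0°


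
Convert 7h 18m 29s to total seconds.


26309 seconds

Hours: 7 × 3600 = 25200
Minutes: 18 × 60 = 1080
Seconds: 29
Total = 25200 + 1080 + 29 = 26309


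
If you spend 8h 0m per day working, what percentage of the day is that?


33.3%

Time: 480 minutes
Day: 1440 minutes
Percentage = (480/1440) × 100 ≈ 33.3%


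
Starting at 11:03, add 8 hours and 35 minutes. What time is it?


Start: 663 minutes from midnight
Add: 515 minutes
Total: 1178 minutes
Hours: 1178 ÷ 60 = 19 remainder 38

19:38


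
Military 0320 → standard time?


3:20 AM

Hour: 3
3 < 12 → AM


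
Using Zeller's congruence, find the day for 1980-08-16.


Zeller's congruence:
q=16, m=8, k=80, j=19
h = (16 + ⌊13×9/5⌋ + 80 + ⌊80/4⌋ + ⌊19/4⌋ - 2×19) mod 7
= (16 + 23 + 80 + 20 + 4 - 38) mod 7
= 105 mod 7 = 0
h=0 → Saturday

Saturday


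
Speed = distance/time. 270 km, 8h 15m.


32.7 km/h

Distance: 270 km
Time: 8h 15m = 495 min = 495/60 = 33/4 hours
Speed = 270 ÷ (33/4) = 270 × 4 / 33 = 1080/33 ≈ 32.7 km/h


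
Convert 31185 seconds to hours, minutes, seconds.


8h 39m 45s

Hours: 31185 ÷ 3600 = 8 remainder 2385
Minutes: 2385 ÷ 60 = 39 remainder 45
Seconds: 45


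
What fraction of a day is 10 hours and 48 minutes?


0.4500 (45.00%)

Total minutes: 10×60 + 48 = 648
Day = 24×60 = 1440 minutes
Fraction = 648/1440 = 0.4500
As a percentage: 648/1440 × 100 = 45.00%


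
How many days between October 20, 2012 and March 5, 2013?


136 days

From October 20, 2012 to March 5, 2013
Rest of October 2012: 31 - 20 = 11
Full months: November 30, December 31, January 31, February 2013 28
Days into March 2013: 5
Total = 11 + 30 + 31 + 31 + 28 + 5 = 136 days


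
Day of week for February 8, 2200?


Zeller's congruence:
q=8, m=14, k=99, j=21
h = (8 + ⌊13×15/5⌋ + 99 + ⌊99/4⌋ + ⌊21/4⌋ - 2×21) mod 7
= (8 + 39 + 99 + 24 + 5 - 42) mod 7
= 133 mod 7 = 0
h=0 → Saturday

Saturday


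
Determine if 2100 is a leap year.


Rules: divisible by 4 AND (not by 100 OR by 400)
2100 ÷ 4 = 525 exactly → divisible by 4
2100 ÷ 100 = 21 exactly → divisible by 100
2100 ÷ 400 = 5 remainder 100 → not divisible by 400
Divisible by 100 but not by 400 → not a leap year

No


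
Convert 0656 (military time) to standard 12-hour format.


Hour: 6
6 < 12 → AM

6:56 AM


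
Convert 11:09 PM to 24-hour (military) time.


Input: 11:09 PM
PM: 11 + 12 = 23

23:09


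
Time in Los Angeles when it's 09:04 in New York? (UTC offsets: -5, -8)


Time difference = UTC-8 - UTC-5 = -3 hours
New hour = (9 -3) mod 24
= 6 mod 24 = 6
Minutes unchanged → 06:04

06:04


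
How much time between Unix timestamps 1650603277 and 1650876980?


273703 seconds (76.0 hours / 3.17 days)

Difference = 1650876980 - 1650603277 = 273703 seconds
In hours: 273703 / 3600 ≈ 76.0
In days: 273703 / 86400 ≈ 3.17


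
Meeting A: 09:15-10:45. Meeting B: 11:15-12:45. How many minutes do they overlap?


Meeting A: 555-645 (in minutes from midnight)
Meeting B: 675-765
Overlap start = max(555, 675) = 675
Overlap end = min(645, 765) = 645
Overlap = max(0, 645 - 675) = 0 min

0 minutes


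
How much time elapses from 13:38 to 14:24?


0h 46m

End time in minutes: 14×60 + 24 = 864
Start time in minutes: 13×60 + 38 = 818
Difference = 864 - 818 = 46 minutes
= 0 hours 46 minutes


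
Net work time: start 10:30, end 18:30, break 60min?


Total time = (18×60+30) - (10×60+30)
= 1110 - 630 = 480 min
Minus break: 480 - 60 = 420 min
= 7h 0m

7h 0m (420 minutes)


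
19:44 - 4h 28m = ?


15:16

Start: 1184 minutes from midnight
Subtract: 268 minutes
Remaining: 1184 - 268 = 916
Hours: 15, Minutes: 16


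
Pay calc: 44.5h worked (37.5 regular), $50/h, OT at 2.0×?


Regular: 37.5h × $50 = $1875.00
Overtime: 44.5 - 37.5 = 7.0h
OT pay: 7.0h × $50 × 2.0 = $700.00
Total = $1875.00 + $700.00 = $2575.00

$2575.00


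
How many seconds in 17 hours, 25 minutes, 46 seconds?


Hours: 17 × 3600 = 61200
Minutes: 25 × 60 = 1500
Seconds: 46
Total = 61200 + 1500 + 46 = 62746

62746 seconds


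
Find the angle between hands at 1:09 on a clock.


Hour hand = 1×30 + 9×0.5 = 34.5°
Minute hand = 9×6 = 54°
Difference = |34.5 - 54| = 19.5°

19.5°


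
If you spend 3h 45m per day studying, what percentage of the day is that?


15.6%

Time: 225 minutes
Day: 1440 minutes
Percentage = (225/1440) × 100 ≈ 15.6%


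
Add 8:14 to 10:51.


19:05

Start: 651 minutes from midnight
Add: 494 minutes
Total: 1145 minutes
Hours: 1145 ÷ 60 = 19 remainder 5


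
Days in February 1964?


29 days

Month: February (month 2)
February: 28 or 29 (leap year)
1964 leap year? Yes


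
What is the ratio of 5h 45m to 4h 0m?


23:16 (1.44)

Duration 1: 345 minutes
Duration 2: 240 minutes
Ratio = 345:240
GCD = 15
Simplified = 23:16
As a decimal: 23/16 ≈ 1.44


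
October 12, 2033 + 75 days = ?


December 26, 2033

Start: October 12, 2033
Add 75 days
October 12 → November 1: 31 - 12 + 1 = 20 days (75 - 20 = 55 left)
November 1 → December 1: 30 - 1 + 1 = 30 days (55 - 30 = 25 left)
December 1 + 25 = December 26, 2033


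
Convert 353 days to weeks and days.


Weeks: 353 ÷ 7 = 50 remainder 3

50 weeks 3 days


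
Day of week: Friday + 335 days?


Thursday

Start: Friday (index 4)
(4 + 335) mod 7
= 339 mod 7
= 3
Index 3 → Thursday


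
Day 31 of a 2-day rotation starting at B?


Shifts: A, B
Start: B (index 1)
Day 31: (1 + 31 - 1) mod 2
= 31 mod 2
= 1
Index 1 → shift B

Shift B


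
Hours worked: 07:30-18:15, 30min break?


Total time = (18×60+15) - (7×60+30)
= 1095 - 450 = 645 min
Minus break: 645 - 30 = 615 min
= 10h 15m

10h 15m (615 minutes)


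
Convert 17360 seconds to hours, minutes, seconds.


4h 49m 20s

Hours: 17360 ÷ 3600 = 4 remainder 2960
Minutes: 2960 ÷ 60 = 49 remainder 20
Seconds: 20


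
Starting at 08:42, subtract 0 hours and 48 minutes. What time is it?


07:54

Start: 522 minutes from midnight
Subtract: 48 minutes
Remaining: 522 - 48 = 474
Hours: 7, Minutes: 54


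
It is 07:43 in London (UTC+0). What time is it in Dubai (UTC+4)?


Time difference = UTC+4 - UTC+0 = +4 hours
New hour = (7 + 4) mod 24
= 11 mod 24 = 11
Minutes unchanged → 11:43

11:43


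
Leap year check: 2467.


Rules: divisible by 4 AND (not by 100 OR by 400)
2467 ÷ 4 = 616 remainder 3 → not divisible by 4
Not divisible by 4 → not a leap year

No


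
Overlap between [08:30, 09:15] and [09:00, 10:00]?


Meeting A: 510-555 (in minutes from midnight)
Meeting B: 540-600
Overlap start = max(510, 540) = 540
Overlap end = min(555, 600) = 555
Overlap = max(0, 555 - 540) = 15 min

15 minutes


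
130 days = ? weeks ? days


18 weeks 4 days

Weeks: 130 ÷ 7 = 18 remainder 4


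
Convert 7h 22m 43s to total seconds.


26563 seconds

Hours: 7 × 3600 = 25200
Minutes: 22 × 60 = 1320
Seconds: 43
Total = 25200 + 1320 + 43 = 26563


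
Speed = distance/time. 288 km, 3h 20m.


Distance: 288 km
Time: 3h 20m = 200 min = 200/60 = 10/3 hours
Speed = 288 ÷ (10/3) = 288 × 3 / 10 = 864/10 = 86.4 km/h

86.4 km/h


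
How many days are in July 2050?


Month: July (month 7)
July has 31 days

31 days


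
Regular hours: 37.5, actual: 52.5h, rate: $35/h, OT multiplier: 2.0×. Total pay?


Regular: 37.5h × $35 = $1312.50
Overtime: 52.5 - 37.5 = 15.0h
OT pay: 15.0h × $35 × 2.0 = $1050.00
Total = $1312.50 + $1050.00 = $2362.50

$2362.50


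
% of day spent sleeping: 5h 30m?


Time: 330 minutes
Day: 1440 minutes
Percentage = (330/1440) × 100 ≈ 22.9%

22.9%


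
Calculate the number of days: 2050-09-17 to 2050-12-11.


From September 17, 2050 to December 11, 2050
Rest of September 2050: 30 - 17 = 13
Full months: October 31, November 30
Days into December 2050: 11
Total = 13 + 31 + 30 + 11 = 85 days

85 days


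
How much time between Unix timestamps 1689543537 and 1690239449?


695912 seconds (193.3 hours / 8.05 days)

Difference = 1690239449 - 1689543537 = 695912 seconds
In hours: 695912 / 3600 ≈ 193.3
In days: 695912 / 86400 ≈ 8.05


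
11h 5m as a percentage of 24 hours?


0.4618 (46.18%)

Total minutes: 11×60 + 5 = 665
Day = 24×60 = 1440 minutes
Fraction = 665/1440 ≈ 0.4618
As a percentage: 665/1440 × 100 ≈ 46.18%


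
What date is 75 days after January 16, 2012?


Start: January 16, 2012
Add 75 days
January 16 → February 1: 31 - 16 + 1 = 16 days (75 - 16 = 59 left)
February 1 → March 1: 29 - 1 + 1 = 29 days (59 - 29 = 30 left)
March 1 + 30 = March 31, 2012

March 31, 2012


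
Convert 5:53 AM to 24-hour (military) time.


05:53

Input: 5:53 AM
AM hour stays: 5


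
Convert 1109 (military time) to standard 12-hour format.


11:09 AM

Hour: 11
11 < 12 → AM


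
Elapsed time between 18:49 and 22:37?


End time in minutes: 22×60 + 37 = 1357
Start time in minutes: 18×60 + 49 = 1129
Difference = 1357 - 1129 = 228 minutes
= 3 hours 48 minutes

3h 48m


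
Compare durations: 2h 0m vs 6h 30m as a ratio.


4:13 (0.31)

Duration 1: 120 minutes
Duration 2: 390 minutes
Ratio = 120:390
GCD = 30
Simplified = 4:13
As a decimal: 4/13 ≈ 0.31


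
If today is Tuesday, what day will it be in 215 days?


Sunday

Start: Tuesday (index 1)
(1 + 215) mod 7
= 216 mod 7
= 6
Index 6 → Sunday


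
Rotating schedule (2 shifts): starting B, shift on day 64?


Shifts: A, B
Start: B (index 1)
Day 64: (1 + 64 - 1) mod 2
= 64 mod 2
= 0
Index 0 → shift A

Shift A


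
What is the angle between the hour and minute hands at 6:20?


70.0°

Hour hand = 6×30 + 20×0.5 = 190.0°
Minute hand = 20×6 = 120°
Difference = |190.0 - 120| = 70.0°


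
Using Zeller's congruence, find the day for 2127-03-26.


Wednesday

Zeller's congruence:
q=26, m=3, k=27, j=21
h = (26 + ⌊13×4/5⌋ + 27 + ⌊27/4⌋ + ⌊21/4⌋ - 2×21) mod 7
= (26 + 10 + 27 + 6 + 5 - 42) mod 7
= 32 mod 7 = 4
h=4 → Wednesday


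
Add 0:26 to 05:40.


06:06

Start: 340 minutes from midnight
Add: 26 minutes
Total: 366 minutes
Hours: 366 ÷ 60 = 6 remainder 6


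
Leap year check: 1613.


Rules: divisible by 4 AND (not by 100 OR by 400)
1613 ÷ 4 = 403 remainder 1 → not divisible by 4
Not divisible by 4 → not a leap year

No


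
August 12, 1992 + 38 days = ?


Start: August 12, 1992
Add 38 days
August 12 → September 1: 31 - 12 + 1 = 20 days (38 - 20 = 18 left)
September 1 + 18 = September 19, 1992

September 19, 1992


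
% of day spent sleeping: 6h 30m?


27.1%

Time: 390 minutes
Day: 1440 minutes
Percentage = (390/1440) × 100 ≈ 27.1%


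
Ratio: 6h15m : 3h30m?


Duration 1: 375 minutes
Duration 2: 210 minutes
Ratio = 375:210
GCD = 15
Simplified = 25:14
As a decimal: 25/14 ≈ 1.79

25:14 (1.79)


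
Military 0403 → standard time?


Hour: 4
4 < 12 → AM

4:03 AM


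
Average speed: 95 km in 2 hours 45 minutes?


Distance: 95 km
Time: 2h 45m = 165 min = 165/60 = 11/4 hours
Speed = 95 ÷ (11/4) = 95 × 4 / 11 = 380/11 ≈ 34.5 km/h

34.5 km/h


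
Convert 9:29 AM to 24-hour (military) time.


09:29

Input: 9:29 AM
AM hour stays: 9


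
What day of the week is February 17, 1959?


Tuesday

Zeller's congruence:
q=17, m=14, k=58, j=19
h = (17 + ⌊13×15/5⌋ + 58 + ⌊58/4⌋ + ⌊19/4⌋ - 2×19) mod 7
= (17 + 39 + 58 + 14 + 4 - 38) mod 7
= 94 mod 7 = 3
h=3 → Tuesday
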